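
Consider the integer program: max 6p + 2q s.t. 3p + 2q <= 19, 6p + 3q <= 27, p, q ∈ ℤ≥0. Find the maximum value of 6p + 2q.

Relaxing integrality, the LP optimum is 27.00 at (p,q) = (4.5, 0), which is not an integer point.
(p,q)=(4,1): 3·4+2·1=14≤19, 6·4+3·1=27≤27, objective 26.
(p,q)=(4,0): 3·4+2·0=12≤19, 6·4+3·0=24≤27, objective 24.
No feasible integer point exceeds 26.

26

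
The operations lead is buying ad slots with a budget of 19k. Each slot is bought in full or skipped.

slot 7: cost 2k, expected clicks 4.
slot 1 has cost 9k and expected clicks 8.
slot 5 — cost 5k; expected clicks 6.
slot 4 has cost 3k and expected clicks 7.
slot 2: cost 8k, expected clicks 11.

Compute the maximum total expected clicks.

slot 7 + slot 5 + slot 4 + slot 2: cost 2 + 5 + 3 + 8 = 18 ≤ 19, expected clicks 4 + 6 + 7 + 11 = 28.
slot 7 + slot 1 + slot 5 + slot 4: cost 2 + 9 + 5 + 3 = 19 ≤ 19, expected clicks 4 + 8 + 6 + 7 = 25.
Best is slot 7, slot 5, slot 4, and slot 2 with total expected clicks 28.

28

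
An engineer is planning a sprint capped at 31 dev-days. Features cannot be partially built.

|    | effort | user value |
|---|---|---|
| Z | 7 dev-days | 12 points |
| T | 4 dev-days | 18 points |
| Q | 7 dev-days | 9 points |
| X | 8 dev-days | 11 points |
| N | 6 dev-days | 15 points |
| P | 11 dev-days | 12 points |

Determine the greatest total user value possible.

Allowing fractional choices, the relaxed optimum would be about 63.7, but features are indivisible.
Z + T + X + N: effort 7 + 4 + 8 + 6 = 25 ≤ 31, user value 12 + 18 + 11 + 15 = 56.
Z + T + N + P: effort 7 + 4 + 6 + 11 = 28 ≤ 31, user value 12 + 18 + 15 + 12 = 57.
Best is Z, T, N, and P with total user value 57.

57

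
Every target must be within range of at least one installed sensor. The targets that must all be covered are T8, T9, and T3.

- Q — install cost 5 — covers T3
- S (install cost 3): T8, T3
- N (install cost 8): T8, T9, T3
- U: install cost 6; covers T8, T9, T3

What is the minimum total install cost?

6

The greedy cost-per-new-target heuristic would pick S and U for 9, but a cheaper cover exists.
U alone covers T8, T9, T3 — every target.
Total install cost: 6.
No cover costs less than 6.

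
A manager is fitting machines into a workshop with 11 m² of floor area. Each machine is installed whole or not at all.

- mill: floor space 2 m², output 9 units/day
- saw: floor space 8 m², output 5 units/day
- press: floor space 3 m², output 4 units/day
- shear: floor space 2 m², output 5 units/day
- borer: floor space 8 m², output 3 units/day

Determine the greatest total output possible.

Allowing fractional choices, the relaxed optimum would be about 20.5, but machines are indivisible.
mill + saw: floor space 2 + 8 = 10 ≤ 11, output 9 + 5 = 14.
mill + press + shear: floor space 2 + 3 + 2 = 7 ≤ 11, output 9 + 4 + 5 = 18.
mill + shear: floor space 2 + 2 = 4 ≤ 11, output 9 + 5 = 14.
Best is mill, press, and shear with total output 18.

18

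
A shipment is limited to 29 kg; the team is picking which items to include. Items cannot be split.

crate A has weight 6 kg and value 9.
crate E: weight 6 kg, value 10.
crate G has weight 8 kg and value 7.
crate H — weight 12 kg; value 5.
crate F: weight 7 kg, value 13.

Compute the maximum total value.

This is an integer program with binary decision variables.
Allowing fractional choices, the relaxed optimum would be about 39.8, but items are indivisible.
crate A + crate E + crate G + crate F: weight 6 + 6 + 8 + 7 = 27 ≤ 29, value 9 + 10 + 7 + 13 = 39.
crate E + crate G + crate F: weight 6 + 8 + 7 = 21 ≤ 29, value 10 + 7 + 13 = 30.
crate A + crate E + crate F: weight 6 + 6 + 7 = 19 ≤ 29, value 9 + 10 + 13 = 32.
Best is crate A, crate E, crate G, and crate F with total value 39.

39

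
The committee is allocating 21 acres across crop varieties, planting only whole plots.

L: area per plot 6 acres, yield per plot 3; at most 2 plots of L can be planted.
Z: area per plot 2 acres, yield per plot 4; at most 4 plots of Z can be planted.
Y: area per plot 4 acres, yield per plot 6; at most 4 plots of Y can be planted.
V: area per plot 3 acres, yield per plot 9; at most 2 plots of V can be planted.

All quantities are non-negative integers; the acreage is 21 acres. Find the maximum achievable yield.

42

Take 3×Z, 2×Y, and 2×V: area 20 ≤ 21, yield 3·4 + 2·6 + 2·9 = 42.
V has the best ratio (9/3) and is taken to its limit of 2; remaining capacity is filled optimally with the others.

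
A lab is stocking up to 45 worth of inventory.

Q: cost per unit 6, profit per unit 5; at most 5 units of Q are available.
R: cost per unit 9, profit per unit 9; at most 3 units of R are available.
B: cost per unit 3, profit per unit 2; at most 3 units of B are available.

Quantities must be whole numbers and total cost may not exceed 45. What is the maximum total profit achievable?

42

Take 3×Q and 3×R: cost 45 ≤ 45, profit 3·5 + 3·9 = 42.
R has the best ratio (9/9) and is taken to its limit of 3; remaining capacity is filled optimally with the others.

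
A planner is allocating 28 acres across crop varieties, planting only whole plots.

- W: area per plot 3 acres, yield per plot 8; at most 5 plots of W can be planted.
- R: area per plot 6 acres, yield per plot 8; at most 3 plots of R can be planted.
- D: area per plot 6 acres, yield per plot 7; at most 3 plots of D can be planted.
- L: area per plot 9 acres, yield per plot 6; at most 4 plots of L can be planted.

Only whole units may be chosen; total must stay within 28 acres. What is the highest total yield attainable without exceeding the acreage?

W has the best ratio (8/3); taking only W gives at most 5×8 = 40 (stopped by the supply cap of 5).
Mixing does better — 5×W and 2×R: area 27 ≤ 28, yield 5·8 + 2·8 = 56.

56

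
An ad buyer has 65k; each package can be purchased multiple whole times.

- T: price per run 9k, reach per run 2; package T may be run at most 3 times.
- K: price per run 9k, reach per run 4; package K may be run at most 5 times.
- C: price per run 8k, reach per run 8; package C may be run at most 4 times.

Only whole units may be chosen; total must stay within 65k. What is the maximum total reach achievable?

44

Take 3×K and 4×C: price 59 ≤ 65, reach 3·4 + 4·8 = 44.
C has the best ratio (8/8) and is taken to its limit of 4; remaining capacity is filled optimally with the others.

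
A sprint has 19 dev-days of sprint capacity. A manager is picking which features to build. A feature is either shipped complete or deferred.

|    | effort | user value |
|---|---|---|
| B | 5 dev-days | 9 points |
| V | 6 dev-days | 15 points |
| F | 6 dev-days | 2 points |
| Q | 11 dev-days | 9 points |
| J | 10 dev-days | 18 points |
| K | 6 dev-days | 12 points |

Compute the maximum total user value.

This is an integer program with binary decision variables.
Take B, V, and K: effort 5 + 6 + 6 = 17 ≤ 19, user value 9 + 15 + 12 = 36.
No other feasible combination does better.

36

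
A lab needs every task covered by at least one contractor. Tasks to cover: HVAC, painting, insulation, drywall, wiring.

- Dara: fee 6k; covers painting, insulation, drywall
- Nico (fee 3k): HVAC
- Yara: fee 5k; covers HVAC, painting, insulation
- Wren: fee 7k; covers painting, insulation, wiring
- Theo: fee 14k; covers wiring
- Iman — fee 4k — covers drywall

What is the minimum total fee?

14

The greedy cost-per-new-task heuristic would pick Yara, Iman, and Wren for 16, but a cheaper cover exists.
Choose Nico, Wren, and Iman: together they cover HVAC, painting, insulation, drywall, wiring — every task.
Total fee: 3 + 7 + 4 = 14.
No cover costs less than 14.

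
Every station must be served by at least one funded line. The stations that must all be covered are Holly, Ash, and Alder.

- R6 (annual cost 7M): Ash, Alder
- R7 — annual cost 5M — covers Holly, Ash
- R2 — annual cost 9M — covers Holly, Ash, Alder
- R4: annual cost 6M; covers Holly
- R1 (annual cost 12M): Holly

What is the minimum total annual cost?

9

The greedy cost-per-new-station heuristic would pick R7 and R6 for 12, but a cheaper cover exists.
R2 alone covers Holly, Ash, Alder — every station.
Total annual cost: 9.
No cover costs less than 9.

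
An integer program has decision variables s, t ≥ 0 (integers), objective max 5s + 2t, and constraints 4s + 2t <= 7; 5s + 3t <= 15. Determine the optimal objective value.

Relaxing integrality, the LP optimum is 8.75 at (s,t) = (1.75, 0), which is not an integer point.
(s,t)=(1,1): 4·1+2·1=6≤7, 5·1+3·1=8≤15, objective 7.
(s,t)=(1,0): 4·1+2·0=4≤7, 5·1+3·0=5≤15, objective 5.
(s,t)=(0,2): 4·0+2·2=4≤7, 5·0+3·2=6≤15, objective 4.
(s,t)=(0,1): 4·0+2·1=2≤7, 5·0+3·1=3≤15, objective 2.
No feasible integer point exceeds 7.

7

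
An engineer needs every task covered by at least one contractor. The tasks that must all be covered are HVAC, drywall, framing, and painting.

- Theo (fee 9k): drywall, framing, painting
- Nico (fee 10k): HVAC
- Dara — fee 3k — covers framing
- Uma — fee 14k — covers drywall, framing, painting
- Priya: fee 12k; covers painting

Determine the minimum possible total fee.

Choose Theo and Nico: together they cover HVAC, drywall, framing, painting — every task.
Total fee: 9 + 10 = 19.
No cover costs less than 19.

19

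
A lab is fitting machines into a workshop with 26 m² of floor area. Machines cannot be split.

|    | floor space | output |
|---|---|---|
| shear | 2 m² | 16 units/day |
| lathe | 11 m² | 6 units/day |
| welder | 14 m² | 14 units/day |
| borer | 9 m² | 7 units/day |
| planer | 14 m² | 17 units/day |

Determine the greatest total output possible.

40

shear + welder + borer: floor space 2 + 14 + 9 = 25 ≤ 26, output 16 + 14 + 7 = 37.
shear + borer + planer: floor space 2 + 9 + 14 = 25 ≤ 26, output 16 + 7 + 17 = 40.
shear + planer: floor space 2 + 14 = 16 ≤ 26, output 16 + 17 = 33.
Best is shear, borer, and planer with total output 40.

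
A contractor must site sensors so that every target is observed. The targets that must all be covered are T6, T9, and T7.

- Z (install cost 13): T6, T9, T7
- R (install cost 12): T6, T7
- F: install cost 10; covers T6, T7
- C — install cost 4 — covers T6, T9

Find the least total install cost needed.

13

This is an integer covering problem.
The greedy cost-per-new-target heuristic would pick C and F for 14, but a cheaper cover exists.
Z alone covers T6, T9, T7 — every target.
Total install cost: 13.
No cover costs less than 13.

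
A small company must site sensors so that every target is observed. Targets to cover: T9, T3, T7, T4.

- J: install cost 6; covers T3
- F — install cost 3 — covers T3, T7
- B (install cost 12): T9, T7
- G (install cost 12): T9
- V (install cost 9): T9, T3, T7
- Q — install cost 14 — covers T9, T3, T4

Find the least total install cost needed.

17

Choose F and Q: together they cover T9, T3, T7, T4 — every target.
Total install cost: 3 + 14 = 17.
No cover costs less than 17.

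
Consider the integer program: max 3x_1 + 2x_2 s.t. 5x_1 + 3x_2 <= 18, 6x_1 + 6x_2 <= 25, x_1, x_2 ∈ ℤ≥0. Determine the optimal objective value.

11

(x_1,x_2)=(3,1): 5·3+3·1=18≤18, 6·3+6·1=24≤25, objective 11.
(x_1,x_2)=(2,2): 5·2+3·2=16≤18, 6·2+6·2=24≤25, objective 10.
(x_1,x_2)=(3,0): 5·3+3·0=15≤18, 6·3+6·0=18≤25, objective 9.
No feasible integer point exceeds 11.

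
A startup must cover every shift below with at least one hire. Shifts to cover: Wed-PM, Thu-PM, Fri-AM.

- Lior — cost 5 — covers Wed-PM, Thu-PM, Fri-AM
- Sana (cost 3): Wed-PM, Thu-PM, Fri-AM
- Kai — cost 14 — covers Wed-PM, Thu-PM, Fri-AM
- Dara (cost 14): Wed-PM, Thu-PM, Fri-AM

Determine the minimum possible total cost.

This is a weighted set-cover instance.
Sana alone covers Wed-PM, Thu-PM, Fri-AM — every shift.
Total cost: 3.
No cover costs less than 3.

3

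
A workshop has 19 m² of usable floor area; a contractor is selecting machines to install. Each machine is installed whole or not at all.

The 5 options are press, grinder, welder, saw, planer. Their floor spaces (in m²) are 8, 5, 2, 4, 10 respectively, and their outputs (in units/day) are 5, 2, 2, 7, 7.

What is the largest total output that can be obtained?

16

This is a 0-1 knapsack instance.
welder + saw + planer: floor space 2 + 4 + 10 = 16 ≤ 19, output 2 + 7 + 7 = 16.
grinder + saw + planer: floor space 5 + 4 + 10 = 19 ≤ 19, output 2 + 7 + 7 = 16.
press + grinder + welder + saw: floor space 8 + 5 + 2 + 4 = 19 ≤ 19, output 5 + 2 + 2 + 7 = 16.
The maximum output is 16; one optimal choice is welder, saw, and planer.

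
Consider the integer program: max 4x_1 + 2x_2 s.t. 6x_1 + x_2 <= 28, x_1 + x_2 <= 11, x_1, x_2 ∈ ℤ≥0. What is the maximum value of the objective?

28

(x_1,x_2)=(3,8): 6·3+1·8=26≤28, 1·3+1·8=11≤11, objective 28.
(x_1,x_2)=(3,7): 6·3+1·7=25≤28, 1·3+1·7=10≤11, objective 26.
(x_1,x_2)=(2,9): 6·2+1·9=21≤28, 1·2+1·9=11≤11, objective 26.
The best lattice point is (3,8), giving 28.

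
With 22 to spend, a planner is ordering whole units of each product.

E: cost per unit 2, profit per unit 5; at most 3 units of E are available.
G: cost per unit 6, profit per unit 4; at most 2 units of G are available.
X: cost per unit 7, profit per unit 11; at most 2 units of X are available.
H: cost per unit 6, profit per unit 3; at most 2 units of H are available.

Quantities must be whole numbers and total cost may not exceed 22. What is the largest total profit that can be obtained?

37

Take 3×E and 2×X: cost 20 ≤ 22, profit 3·5 + 2·11 = 37.
E has the best ratio (5/2) and is taken to its limit of 3; remaining capacity is filled optimally with the others.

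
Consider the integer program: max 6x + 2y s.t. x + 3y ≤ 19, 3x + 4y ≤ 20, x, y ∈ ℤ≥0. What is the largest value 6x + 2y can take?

36

The continuous relaxation peaks at (6.67, 0) with value 40.00; rounding to a feasible lattice point costs some objective.
(x,y)=(6,0): 1·6+3·0=6≤19, 3·6+4·0=18≤20, objective 36.
(x,y)=(5,1): 1·5+3·1=8≤19, 3·5+4·1=19≤20, objective 32.
(x,y)=(5,0): 1·5+3·0=5≤19, 3·5+4·0=15≤20, objective 30.
No feasible integer point exceeds 36.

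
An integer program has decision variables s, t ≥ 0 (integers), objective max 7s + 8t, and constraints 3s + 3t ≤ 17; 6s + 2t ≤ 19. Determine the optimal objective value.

(s,t)=(0,5): 3·0+3·5=15≤17, 6·0+2·5=10≤19, objective 40.
(s,t)=(1,4): 3·1+3·4=15≤17, 6·1+2·4=14≤19, objective 39.
(s,t)=(0,4): 3·0+3·4=12≤17, 6·0+2·4=8≤19, objective 32.
The best lattice point is (0,5), giving 40.

40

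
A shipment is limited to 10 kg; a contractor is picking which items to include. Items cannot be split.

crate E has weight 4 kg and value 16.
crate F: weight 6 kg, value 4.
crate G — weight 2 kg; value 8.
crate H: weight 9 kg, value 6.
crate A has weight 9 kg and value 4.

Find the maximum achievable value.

crate E + crate G: weight 4 + 2 = 6 ≤ 10, value 16 + 8 = 24.
crate E + crate F: weight 4 + 6 = 10 ≤ 10, value 16 + 4 = 20.
crate E: weight 4 ≤ 10, value 16.
Best is crate E and crate G with total value 24.

24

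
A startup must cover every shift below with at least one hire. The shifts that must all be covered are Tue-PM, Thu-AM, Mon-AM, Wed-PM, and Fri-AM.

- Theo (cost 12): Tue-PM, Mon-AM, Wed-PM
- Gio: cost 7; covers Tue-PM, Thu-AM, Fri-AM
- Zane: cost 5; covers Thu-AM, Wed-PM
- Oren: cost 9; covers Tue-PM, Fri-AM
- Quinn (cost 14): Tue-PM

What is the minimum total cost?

19

The greedy cost-per-new-shift heuristic would pick Gio, Zane, and Theo for 24, but a cheaper cover exists.
Choose Theo and Gio: together they cover Tue-PM, Thu-AM, Mon-AM, Wed-PM, Fri-AM — every shift.
Total cost: 12 + 7 = 19.
No cover costs less than 19.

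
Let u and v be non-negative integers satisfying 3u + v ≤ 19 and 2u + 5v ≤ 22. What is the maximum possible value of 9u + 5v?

59

Relaxing integrality, the LP optimum is 61.31 at (u,v) = (5.62, 2.15), which is not an integer point.
(u,v)=(6,1): 3·6+1·1=19≤19, 2·6+5·1=17≤22, objective 59.
(u,v)=(5,2): 3·5+1·2=17≤19, 2·5+5·2=20≤22, objective 55.
(u,v)=(6,0): 3·6+1·0=18≤19, 2·6+5·0=12≤22, objective 54.
The best lattice point is (6,1), giving 59.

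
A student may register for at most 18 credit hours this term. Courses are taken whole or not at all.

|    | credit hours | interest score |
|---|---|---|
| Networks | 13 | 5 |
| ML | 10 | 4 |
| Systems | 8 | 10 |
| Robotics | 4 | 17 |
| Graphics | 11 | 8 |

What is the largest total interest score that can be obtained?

27

Allowing fractional choices, the relaxed optimum would be about 31.4, but courses are indivisible.
Robotics + Graphics: credit hours 4 + 11 = 15 ≤ 18, interest score 17 + 8 = 25.
Systems + Robotics: credit hours 8 + 4 = 12 ≤ 18, interest score 10 + 17 = 27.
Best is Systems and Robotics with total interest score 27.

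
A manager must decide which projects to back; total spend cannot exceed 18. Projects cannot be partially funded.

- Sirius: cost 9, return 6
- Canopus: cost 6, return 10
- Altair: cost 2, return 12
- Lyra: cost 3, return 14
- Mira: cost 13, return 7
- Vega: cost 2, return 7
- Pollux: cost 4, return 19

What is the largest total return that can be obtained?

Take Canopus, Altair, Lyra, Vega, and Pollux: cost 6 + 2 + 3 + 2 + 4 = 17 ≤ 18, return 10 + 12 + 14 + 7 + 19 = 62.
No other feasible combination does better.

62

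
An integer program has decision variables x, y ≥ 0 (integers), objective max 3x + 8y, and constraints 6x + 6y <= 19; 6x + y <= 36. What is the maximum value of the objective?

The continuous relaxation peaks at (0, 3.17) with value 25.33; rounding to a feasible lattice point costs some objective.
(x,y)=(0,3) is feasible, giving 24.
(x,y)=(1,2) is feasible, giving 19.
(x,y)=(0,2) is feasible, giving 16.
Maximum is 24 at (x,y)=(0,3).

24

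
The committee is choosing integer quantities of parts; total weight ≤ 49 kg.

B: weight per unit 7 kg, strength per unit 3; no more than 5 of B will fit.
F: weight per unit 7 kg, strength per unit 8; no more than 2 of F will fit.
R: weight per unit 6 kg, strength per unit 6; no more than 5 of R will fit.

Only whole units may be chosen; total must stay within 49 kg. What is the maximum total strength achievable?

46

Take 2×F and 5×R: weight 44 ≤ 49, strength 2·8 + 5·6 = 46.
F has the best ratio (8/7) and is taken to its limit of 2; remaining capacity is filled optimally with the others.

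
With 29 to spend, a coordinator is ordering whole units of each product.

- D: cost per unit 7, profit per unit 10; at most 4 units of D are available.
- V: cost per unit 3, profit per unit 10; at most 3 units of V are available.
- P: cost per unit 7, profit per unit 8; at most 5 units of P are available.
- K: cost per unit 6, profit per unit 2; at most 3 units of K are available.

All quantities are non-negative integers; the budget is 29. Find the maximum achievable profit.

2×D, 3×V, and 1×K: cost 29 ≤ 29, profit 2·10 + 3·10 + 1·2 = 52.
1×D, 3×V, 1×P, and 1×K: cost 29 ≤ 29, profit 1·10 + 3·10 + 1·8 + 1·2 = 50.
Best is 52.

52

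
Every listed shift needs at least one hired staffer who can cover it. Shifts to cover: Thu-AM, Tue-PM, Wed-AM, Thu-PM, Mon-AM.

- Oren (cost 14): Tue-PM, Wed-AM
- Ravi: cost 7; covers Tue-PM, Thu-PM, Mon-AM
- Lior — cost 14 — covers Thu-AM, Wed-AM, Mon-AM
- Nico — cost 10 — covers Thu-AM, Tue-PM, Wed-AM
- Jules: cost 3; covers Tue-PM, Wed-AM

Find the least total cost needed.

The greedy cost-per-new-shift heuristic would pick Jules, Ravi, and Nico for 20, but a cheaper cover exists.
Choose Ravi and Nico: together they cover Thu-AM, Tue-PM, Wed-AM, Thu-PM, Mon-AM — every shift.
Total cost: 7 + 10 = 17.
No cover costs less than 17.

17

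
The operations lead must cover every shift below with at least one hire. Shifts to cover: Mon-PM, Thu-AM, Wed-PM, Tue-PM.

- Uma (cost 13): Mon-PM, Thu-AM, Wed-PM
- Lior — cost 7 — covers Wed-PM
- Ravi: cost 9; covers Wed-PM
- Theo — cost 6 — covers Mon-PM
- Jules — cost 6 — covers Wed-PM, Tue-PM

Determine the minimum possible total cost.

19

Choose Uma and Jules: together they cover Mon-PM, Thu-AM, Wed-PM, Tue-PM — every shift.
Total cost: 13 + 6 = 19.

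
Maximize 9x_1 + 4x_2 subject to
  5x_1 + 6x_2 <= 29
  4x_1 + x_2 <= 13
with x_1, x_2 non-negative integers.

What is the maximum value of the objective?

(x_1,x_2)=(3,1) is feasible, giving 31.
(x_1,x_2)=(2,3) is feasible, giving 30.
(x_1,x_2)=(3,0) is feasible, giving 27.
The best lattice point is (3,1), giving 31.

31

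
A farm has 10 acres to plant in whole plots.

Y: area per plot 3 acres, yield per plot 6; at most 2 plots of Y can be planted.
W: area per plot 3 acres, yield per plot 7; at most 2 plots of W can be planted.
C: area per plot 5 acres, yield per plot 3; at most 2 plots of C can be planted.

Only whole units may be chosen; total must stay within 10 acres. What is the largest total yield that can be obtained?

20

Take 1×Y and 2×W: area 9 ≤ 10, yield 1·6 + 2·7 = 20.
W has the best ratio (7/3) and is taken to its limit of 2; remaining capacity is filled optimally with the others.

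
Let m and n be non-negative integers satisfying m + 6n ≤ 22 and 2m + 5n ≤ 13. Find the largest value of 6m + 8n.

36

(m,n)=(6,0): 1·6+6·0=6≤22, 2·6+5·0=12≤13, objective 36.
(m,n)=(5,0): 1·5+6·0=5≤22, 2·5+5·0=10≤13, objective 30.
The best lattice point is (6,0), giving 36.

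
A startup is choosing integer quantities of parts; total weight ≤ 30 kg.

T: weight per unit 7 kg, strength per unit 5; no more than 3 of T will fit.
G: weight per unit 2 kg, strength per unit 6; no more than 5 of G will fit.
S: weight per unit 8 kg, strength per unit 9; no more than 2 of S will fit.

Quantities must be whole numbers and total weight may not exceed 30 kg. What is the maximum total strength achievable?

48

1×T, 5×G, and 1×S: weight 25 ≤ 30, strength 1·5 + 5·6 + 1·9 = 44.
5×G and 2×S: weight 26 ≤ 30, strength 5·6 + 2·9 = 48.
Best is 48.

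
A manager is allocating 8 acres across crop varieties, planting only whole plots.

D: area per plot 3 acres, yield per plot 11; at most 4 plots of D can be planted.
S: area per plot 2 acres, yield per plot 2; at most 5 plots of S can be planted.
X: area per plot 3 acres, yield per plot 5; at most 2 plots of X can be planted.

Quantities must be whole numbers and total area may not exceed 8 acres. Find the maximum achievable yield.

24

D has the best ratio (11/3); taking only D gives at most 2×11 = 22 (stopped by the area limit).
Mixing does better — 2×D and 1×S: area 8 ≤ 8, yield 2·11 + 1·2 = 24.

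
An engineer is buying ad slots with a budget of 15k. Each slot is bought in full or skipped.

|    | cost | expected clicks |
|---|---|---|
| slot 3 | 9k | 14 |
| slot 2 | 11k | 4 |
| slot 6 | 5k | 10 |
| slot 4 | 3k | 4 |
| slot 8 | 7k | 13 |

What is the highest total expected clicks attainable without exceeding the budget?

slot 6 + slot 4 + slot 8: cost 5 + 3 + 7 = 15 ≤ 15, expected clicks 10 + 4 + 13 = 27.
slot 3 + slot 6: cost 9 + 5 = 14 ≤ 15, expected clicks 14 + 10 = 24.
Best is slot 6, slot 4, and slot 8 with total expected clicks 27.

27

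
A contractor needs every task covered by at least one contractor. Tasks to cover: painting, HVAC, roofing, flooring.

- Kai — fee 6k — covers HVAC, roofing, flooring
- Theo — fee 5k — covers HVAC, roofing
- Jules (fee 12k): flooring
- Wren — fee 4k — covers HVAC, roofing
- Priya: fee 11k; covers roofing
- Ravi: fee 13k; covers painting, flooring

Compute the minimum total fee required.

Choose Wren and Ravi: together they cover painting, HVAC, roofing, flooring — every task.
Total fee: 4 + 13 = 17.

17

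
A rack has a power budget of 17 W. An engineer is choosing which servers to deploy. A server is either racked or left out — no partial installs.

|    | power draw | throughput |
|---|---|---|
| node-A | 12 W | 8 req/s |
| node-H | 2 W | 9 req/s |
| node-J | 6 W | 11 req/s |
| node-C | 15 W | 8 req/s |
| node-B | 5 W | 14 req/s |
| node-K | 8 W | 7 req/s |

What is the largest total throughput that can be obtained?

34

node-H + node-J + node-B: power draw 2 + 6 + 5 = 13 ≤ 17, throughput 9 + 11 + 14 = 34.
node-H + node-B + node-K: power draw 2 + 5 + 8 = 15 ≤ 17, throughput 9 + 14 + 7 = 30.
Best is node-H, node-J, and node-B with total throughput 34.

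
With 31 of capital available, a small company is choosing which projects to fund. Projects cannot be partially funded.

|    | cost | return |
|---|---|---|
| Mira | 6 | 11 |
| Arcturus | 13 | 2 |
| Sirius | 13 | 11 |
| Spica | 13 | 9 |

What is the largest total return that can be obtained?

22

Take Mira and Sirius: cost 6 + 13 = 19 ≤ 31, return 11 + 11 = 22.
No other feasible combination does better.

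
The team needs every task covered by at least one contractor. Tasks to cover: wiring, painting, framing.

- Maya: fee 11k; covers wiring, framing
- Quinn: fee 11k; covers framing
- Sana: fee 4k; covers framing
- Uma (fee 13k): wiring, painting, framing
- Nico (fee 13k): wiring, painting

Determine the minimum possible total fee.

13

The greedy cost-per-new-task heuristic would pick Sana and Uma for 17, but a cheaper cover exists.
Uma alone covers wiring, painting, framing — every task.
Total fee: 13.
No cover costs less than 13.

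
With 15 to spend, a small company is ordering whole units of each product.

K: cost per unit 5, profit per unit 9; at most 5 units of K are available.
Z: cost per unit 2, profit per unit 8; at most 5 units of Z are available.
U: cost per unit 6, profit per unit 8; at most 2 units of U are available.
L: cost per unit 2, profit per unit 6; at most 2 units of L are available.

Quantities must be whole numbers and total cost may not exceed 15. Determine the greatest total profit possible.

52

This is a bounded integer knapsack.
Z has the best ratio (8/2); taking only Z gives at most 5×8 = 40 (stopped by the supply cap of 5).
Mixing does better — 5×Z and 2×L: cost 14 ≤ 15, profit 5·8 + 2·6 = 52.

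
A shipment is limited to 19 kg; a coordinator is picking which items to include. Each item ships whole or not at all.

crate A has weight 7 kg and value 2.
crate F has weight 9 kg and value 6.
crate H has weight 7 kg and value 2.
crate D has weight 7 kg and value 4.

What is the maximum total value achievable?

10

Allowing fractional choices, the relaxed optimum would be about 10.9, but items are indivisible.
crate F + crate D: weight 9 + 7 = 16 ≤ 19, value 6 + 4 = 10.
crate F + crate H: weight 9 + 7 = 16 ≤ 19, value 6 + 2 = 8.
crate A + crate F: weight 7 + 9 = 16 ≤ 19, value 2 + 6 = 8.
Best is crate F and crate D with total value 10.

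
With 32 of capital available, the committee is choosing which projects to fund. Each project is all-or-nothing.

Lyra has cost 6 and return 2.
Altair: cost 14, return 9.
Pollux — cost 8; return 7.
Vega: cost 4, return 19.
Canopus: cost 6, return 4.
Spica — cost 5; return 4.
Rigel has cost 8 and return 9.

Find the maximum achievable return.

43

Pollux + Vega + Canopus + Spica + Rigel: cost 8 + 4 + 6 + 5 + 8 = 31 ≤ 32, return 7 + 19 + 4 + 4 + 9 = 43.
Altair + Vega + Spica + Rigel: cost 14 + 4 + 5 + 8 = 31 ≤ 32, return 9 + 19 + 4 + 9 = 41.
Lyra + Pollux + Vega + Spica + Rigel: cost 6 + 8 + 4 + 5 + 8 = 31 ≤ 32, return 2 + 7 + 19 + 4 + 9 = 41.
Best is Pollux, Vega, Canopus, Spica, and Rigel with total return 43.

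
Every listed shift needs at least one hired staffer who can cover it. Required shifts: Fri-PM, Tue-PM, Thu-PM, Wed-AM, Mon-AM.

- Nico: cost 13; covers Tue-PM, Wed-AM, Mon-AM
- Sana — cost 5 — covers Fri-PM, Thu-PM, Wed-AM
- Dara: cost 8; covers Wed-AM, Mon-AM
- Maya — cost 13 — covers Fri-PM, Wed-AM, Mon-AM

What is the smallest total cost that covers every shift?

Choose Nico and Sana: together they cover Fri-PM, Tue-PM, Thu-PM, Wed-AM, Mon-AM — every shift.
Total cost: 13 + 5 = 18.

18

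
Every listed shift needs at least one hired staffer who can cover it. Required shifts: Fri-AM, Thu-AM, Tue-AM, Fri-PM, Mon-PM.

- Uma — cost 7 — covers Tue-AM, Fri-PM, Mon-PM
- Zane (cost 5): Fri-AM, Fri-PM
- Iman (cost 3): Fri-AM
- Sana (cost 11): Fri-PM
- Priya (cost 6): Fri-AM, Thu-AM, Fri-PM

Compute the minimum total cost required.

13

Choose Uma and Priya: together they cover Fri-AM, Thu-AM, Tue-AM, Fri-PM, Mon-PM — every shift.
Total cost: 7 + 6 = 13.
No cover costs less than 13.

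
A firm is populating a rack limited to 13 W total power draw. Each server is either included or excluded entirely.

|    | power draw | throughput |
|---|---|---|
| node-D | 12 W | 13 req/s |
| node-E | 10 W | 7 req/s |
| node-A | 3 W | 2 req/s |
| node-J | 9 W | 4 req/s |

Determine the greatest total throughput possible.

13

Allowing fractional choices, the relaxed optimum would be about 13.7, but servers are indivisible.
node-E + node-A: power draw 10 + 3 = 13 ≤ 13, throughput 7 + 2 = 9.
node-D: power draw 12 ≤ 13, throughput 13.
Best is node-D with total throughput 13.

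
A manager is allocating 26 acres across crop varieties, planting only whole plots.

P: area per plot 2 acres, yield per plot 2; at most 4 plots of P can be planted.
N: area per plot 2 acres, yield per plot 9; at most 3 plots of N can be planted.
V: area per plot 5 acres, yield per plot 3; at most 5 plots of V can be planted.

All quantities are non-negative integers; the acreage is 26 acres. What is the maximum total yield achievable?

41

N has the best ratio (9/2); taking only N gives at most 3×9 = 27 (stopped by the supply cap of 3).
Mixing does better — 4×P, 3×N, and 2×V: area 24 ≤ 26, yield 4·2 + 3·9 + 2·3 = 41.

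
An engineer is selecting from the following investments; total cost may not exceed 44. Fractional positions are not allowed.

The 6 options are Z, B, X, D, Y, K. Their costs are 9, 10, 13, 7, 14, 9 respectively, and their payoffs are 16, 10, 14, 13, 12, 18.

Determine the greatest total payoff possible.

This is an integer program with binary decision variables.
Take Z, X, D, and K: cost 9 + 13 + 7 + 9 = 38 ≤ 44, payoff 16 + 14 + 13 + 18 = 61.
No other feasible combination does better.

61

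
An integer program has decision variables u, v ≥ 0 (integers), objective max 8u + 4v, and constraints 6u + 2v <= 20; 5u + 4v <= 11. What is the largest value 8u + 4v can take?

Relaxing integrality, the LP optimum is 17.60 at (u,v) = (2.2, 0), which is not an integer point.
(u,v)=(2,0): 6·2+2·0=12≤20, 5·2+4·0=10≤11, objective 16.
(u,v)=(1,1): 6·1+2·1=8≤20, 5·1+4·1=9≤11, objective 12.
(u,v)=(1,0): 6·1+2·0=6≤20, 5·1+4·0=5≤11, objective 8.
The best lattice point is (2,0), giving 16.

16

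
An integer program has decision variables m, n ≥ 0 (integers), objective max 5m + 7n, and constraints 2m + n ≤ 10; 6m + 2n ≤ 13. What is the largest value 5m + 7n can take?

Relaxing integrality, the LP optimum is 45.50 at (m,n) = (0, 6.5), which is not an integer point.
(m,n)=(0,6): 2·0+1·6=6≤10, 6·0+2·6=12≤13, objective 42.
(m,n)=(0,5): 2·0+1·5=5≤10, 6·0+2·5=10≤13, objective 35.
Maximum is 42 at (m,n)=(0,6).

42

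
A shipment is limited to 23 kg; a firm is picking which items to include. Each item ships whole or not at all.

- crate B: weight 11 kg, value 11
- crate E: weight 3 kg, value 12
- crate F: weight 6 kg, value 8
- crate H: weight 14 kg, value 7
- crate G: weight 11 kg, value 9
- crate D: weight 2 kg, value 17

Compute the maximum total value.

48

This is a 0-1 knapsack instance.
Allowing fractional choices, the relaxed optimum would be about 48.8, but items are indivisible.
crate B + crate E + crate F + crate D: weight 11 + 3 + 6 + 2 = 22 ≤ 23, value 11 + 12 + 8 + 17 = 48.
crate B + crate E + crate D: weight 11 + 3 + 2 = 16 ≤ 23, value 11 + 12 + 17 = 40.
crate E + crate F + crate G + crate D: weight 3 + 6 + 11 + 2 = 22 ≤ 23, value 12 + 8 + 9 + 17 = 46.
Best is crate B, crate E, crate F, and crate D with total value 48.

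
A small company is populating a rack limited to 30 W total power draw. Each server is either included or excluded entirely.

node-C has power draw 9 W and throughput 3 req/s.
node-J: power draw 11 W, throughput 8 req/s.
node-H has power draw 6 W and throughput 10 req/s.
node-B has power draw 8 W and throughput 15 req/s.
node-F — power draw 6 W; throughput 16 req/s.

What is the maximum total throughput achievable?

This is a 0-1 knapsack instance.
Allowing fractional choices, the relaxed optimum would be about 48.3, but servers are indivisible.
node-C + node-H + node-B + node-F: power draw 9 + 6 + 8 + 6 = 29 ≤ 30, throughput 3 + 10 + 15 + 16 = 44.
node-H + node-B + node-F: power draw 6 + 8 + 6 = 20 ≤ 30, throughput 10 + 15 + 16 = 41.
Best is node-C, node-H, node-B, and node-F with total throughput 44.

44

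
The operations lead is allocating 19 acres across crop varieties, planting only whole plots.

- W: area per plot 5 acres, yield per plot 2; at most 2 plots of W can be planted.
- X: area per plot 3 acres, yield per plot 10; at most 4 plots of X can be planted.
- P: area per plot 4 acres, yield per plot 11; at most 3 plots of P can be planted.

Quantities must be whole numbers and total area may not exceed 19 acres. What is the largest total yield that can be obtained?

2×X and 3×P: area 18 ≤ 19, yield 2·10 + 3·11 = 53.
3×X and 2×P: area 17 ≤ 19, yield 3·10 + 2·11 = 52.
Best is 53.

53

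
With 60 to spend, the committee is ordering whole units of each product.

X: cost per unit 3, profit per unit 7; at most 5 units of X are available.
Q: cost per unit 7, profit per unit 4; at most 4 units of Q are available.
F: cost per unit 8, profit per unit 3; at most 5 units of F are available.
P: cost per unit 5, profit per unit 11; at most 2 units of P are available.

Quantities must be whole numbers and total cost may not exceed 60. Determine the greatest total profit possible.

73

Take 5×X, 4×Q, and 2×P: cost 53 ≤ 60, profit 5·7 + 4·4 + 2·11 = 73.
X has the best ratio (7/3) and is taken to its limit of 5; remaining capacity is filled optimally with the others.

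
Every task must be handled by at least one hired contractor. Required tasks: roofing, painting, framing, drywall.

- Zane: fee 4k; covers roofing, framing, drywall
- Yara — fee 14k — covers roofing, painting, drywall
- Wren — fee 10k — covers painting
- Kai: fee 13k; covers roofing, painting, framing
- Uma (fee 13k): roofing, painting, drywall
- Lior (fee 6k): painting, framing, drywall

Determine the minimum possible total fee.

Choose Zane and Lior: together they cover roofing, painting, framing, drywall — every task.
Total fee: 4 + 6 = 10.
No cover costs less than 10.

10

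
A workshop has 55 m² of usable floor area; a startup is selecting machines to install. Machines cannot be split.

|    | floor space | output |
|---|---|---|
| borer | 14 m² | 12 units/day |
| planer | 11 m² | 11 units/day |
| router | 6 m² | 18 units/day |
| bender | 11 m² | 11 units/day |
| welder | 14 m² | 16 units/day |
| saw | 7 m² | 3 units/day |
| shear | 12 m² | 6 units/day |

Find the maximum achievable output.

62

This is a 0-1 knapsack instance.
Allowing fractional choices, the relaxed optimum would be about 67.1, but machines are indivisible.
planer + router + bender + welder + shear: floor space 11 + 6 + 11 + 14 + 12 = 54 ≤ 55, output 11 + 18 + 11 + 16 + 6 = 62.
borer + router + bender + welder + saw: floor space 14 + 6 + 11 + 14 + 7 = 52 ≤ 55, output 12 + 18 + 11 + 16 + 3 = 60.
borer + planer + router + welder + saw: floor space 14 + 11 + 6 + 14 + 7 = 52 ≤ 55, output 12 + 11 + 18 + 16 + 3 = 60.
Best is planer, router, bender, welder, and shear with total output 62.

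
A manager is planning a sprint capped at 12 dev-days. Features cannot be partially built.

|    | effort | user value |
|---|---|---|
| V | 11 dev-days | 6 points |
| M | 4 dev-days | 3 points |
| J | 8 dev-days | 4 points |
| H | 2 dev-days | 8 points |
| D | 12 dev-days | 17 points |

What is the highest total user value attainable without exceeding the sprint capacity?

D: effort 12 ≤ 12, user value 17.
J + H: effort 8 + 2 = 10 ≤ 12, user value 4 + 8 = 12.
Best is D with total user value 17.

17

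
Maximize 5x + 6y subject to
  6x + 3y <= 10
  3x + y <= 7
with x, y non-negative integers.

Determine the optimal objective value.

The continuous relaxation peaks at (0, 3.33) with value 20.00; rounding to a feasible lattice point costs some objective.
(x,y)=(0,3): 6·0+3·3=9≤10, 3·0+1·3=3≤7, objective 18.
(x,y)=(0,2): 6·0+3·2=6≤10, 3·0+1·2=2≤7, objective 12.
The best lattice point is (0,3), giving 18.

18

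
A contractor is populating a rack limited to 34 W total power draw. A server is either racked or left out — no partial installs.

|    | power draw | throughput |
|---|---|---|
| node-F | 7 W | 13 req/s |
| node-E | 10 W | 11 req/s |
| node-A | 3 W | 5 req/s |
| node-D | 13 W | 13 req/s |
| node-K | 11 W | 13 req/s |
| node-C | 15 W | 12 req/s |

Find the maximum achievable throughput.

44

Take node-F, node-A, node-D, and node-K: power draw 7 + 3 + 13 + 11 = 34 ≤ 34, throughput 13 + 5 + 13 + 13 = 44.
No other feasible combination does better.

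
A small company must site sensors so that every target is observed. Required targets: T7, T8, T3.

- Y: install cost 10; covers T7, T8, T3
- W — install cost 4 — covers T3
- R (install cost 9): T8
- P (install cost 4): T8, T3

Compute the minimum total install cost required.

10

The greedy cost-per-new-target heuristic would pick P and Y for 14, but a cheaper cover exists.
Y alone covers T7, T8, T3 — every target.
Total install cost: 10.
No cover costs less than 10.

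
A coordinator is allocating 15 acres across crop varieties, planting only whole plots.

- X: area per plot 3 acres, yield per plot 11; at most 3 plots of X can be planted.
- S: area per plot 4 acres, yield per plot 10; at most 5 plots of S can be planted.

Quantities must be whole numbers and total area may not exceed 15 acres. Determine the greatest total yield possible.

43

2×X and 2×S: area 14 ≤ 15, yield 2·11 + 2·10 = 42.
3×X and 1×S: area 13 ≤ 15, yield 3·11 + 1·10 = 43.
Best is 43.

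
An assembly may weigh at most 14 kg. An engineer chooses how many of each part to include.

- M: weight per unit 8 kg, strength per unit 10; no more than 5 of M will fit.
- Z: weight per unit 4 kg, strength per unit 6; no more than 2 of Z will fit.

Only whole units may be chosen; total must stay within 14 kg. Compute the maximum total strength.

Z has the best ratio (6/4); taking only Z gives at most 2×6 = 12 (stopped by the supply cap of 2).
Mixing does better — 1×M and 1×Z: weight 12 ≤ 14, strength 1·10 + 1·6 = 16.

16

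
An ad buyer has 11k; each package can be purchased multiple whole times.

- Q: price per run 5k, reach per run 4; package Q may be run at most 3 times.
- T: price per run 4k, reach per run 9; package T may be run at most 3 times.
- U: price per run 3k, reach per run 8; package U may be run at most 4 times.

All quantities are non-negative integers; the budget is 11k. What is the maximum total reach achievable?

26

This is a bounded integer knapsack.
U has the best ratio (8/3); taking only U gives at most 3×8 = 24 (stopped by the price limit).
Mixing does better — 2×T and 1×U: price 11 ≤ 11, reach 2·9 + 1·8 = 26.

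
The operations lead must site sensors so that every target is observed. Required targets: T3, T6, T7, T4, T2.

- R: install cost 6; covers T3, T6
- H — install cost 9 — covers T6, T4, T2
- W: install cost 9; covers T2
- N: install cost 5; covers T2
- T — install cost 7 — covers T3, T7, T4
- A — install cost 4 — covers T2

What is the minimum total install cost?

This is an integer covering problem.
The greedy cost-per-new-target heuristic would pick T, A, and R for 17, but a cheaper cover exists.
Choose H and T: together they cover T3, T6, T7, T4, T2 — every target.
Total install cost: 9 + 7 = 16.
No cover costs less than 16.

16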